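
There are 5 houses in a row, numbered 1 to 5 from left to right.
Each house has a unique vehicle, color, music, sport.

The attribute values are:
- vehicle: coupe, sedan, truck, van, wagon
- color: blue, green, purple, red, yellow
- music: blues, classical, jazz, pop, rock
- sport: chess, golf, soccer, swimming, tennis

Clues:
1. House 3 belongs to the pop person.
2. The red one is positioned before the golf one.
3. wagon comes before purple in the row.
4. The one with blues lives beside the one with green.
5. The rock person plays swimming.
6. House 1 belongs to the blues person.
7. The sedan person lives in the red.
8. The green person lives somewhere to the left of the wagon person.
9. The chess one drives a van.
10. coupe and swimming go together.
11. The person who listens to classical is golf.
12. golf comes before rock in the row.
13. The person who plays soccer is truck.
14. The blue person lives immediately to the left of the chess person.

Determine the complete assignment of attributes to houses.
Solution:

House | Vehicle | Color | Music | Sport
---------------------------------------
  1   | truck | blue | blues | soccer
  2   | van | green | jazz | chess
  3   | sedan | red | pop | tennis
  4   | wagon | yellow | classical | golf
  5   | coupe | purple | rock | swimming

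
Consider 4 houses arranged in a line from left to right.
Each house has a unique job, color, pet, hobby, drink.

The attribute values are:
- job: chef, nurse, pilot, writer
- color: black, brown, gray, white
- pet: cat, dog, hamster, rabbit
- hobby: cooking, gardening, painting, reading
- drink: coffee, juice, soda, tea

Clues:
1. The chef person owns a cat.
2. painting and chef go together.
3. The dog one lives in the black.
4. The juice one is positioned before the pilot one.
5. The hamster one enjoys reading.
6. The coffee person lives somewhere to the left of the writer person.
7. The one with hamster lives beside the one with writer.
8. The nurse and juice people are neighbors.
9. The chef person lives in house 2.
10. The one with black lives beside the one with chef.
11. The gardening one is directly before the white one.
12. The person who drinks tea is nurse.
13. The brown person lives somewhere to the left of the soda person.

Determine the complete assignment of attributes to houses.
Solution:

House | Job | Color | Pet | Hobby | Drink
-----------------------------------------
  1   | nurse | black | dog | gardening | tea
  2   | chef | white | cat | painting | juice
  3   | pilot | brown | hamster | reading | coffee
  4   | writer | gray | rabbit | cooking | soda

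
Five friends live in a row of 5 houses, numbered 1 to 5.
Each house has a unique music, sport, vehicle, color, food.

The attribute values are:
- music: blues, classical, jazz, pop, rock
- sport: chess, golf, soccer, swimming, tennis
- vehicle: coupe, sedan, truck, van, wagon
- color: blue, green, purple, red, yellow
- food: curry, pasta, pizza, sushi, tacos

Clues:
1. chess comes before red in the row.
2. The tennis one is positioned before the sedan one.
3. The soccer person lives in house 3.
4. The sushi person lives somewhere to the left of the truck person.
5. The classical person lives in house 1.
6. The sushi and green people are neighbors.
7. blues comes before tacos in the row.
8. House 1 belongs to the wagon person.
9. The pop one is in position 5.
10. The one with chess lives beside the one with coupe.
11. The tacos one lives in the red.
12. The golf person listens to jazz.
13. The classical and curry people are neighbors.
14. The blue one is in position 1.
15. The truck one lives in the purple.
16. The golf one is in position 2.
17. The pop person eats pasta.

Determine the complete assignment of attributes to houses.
Solution:

House | Music | Sport | Vehicle | Color | Food
----------------------------------------------
  1   | classical | chess | wagon | blue | sushi
  2   | jazz | golf | coupe | green | curry
  3   | blues | soccer | truck | purple | pizza
  4   | rock | tennis | van | red | tacos
  5   | pop | swimming | sedan | yellow | pasta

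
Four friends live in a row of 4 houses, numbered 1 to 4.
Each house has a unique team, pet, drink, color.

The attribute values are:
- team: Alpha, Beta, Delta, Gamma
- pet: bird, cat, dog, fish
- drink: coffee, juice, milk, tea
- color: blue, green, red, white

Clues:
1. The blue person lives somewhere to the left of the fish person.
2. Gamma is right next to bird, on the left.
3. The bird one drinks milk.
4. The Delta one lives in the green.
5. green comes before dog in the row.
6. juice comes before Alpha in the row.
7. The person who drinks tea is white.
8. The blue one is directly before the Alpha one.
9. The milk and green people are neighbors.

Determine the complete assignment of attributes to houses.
Solution:

House | Team | Pet | Drink | Color
----------------------------------
  1   | Gamma | cat | juice | blue
  2   | Alpha | bird | milk | red
  3   | Delta | fish | coffee | green
  4   | Beta | dog | tea | white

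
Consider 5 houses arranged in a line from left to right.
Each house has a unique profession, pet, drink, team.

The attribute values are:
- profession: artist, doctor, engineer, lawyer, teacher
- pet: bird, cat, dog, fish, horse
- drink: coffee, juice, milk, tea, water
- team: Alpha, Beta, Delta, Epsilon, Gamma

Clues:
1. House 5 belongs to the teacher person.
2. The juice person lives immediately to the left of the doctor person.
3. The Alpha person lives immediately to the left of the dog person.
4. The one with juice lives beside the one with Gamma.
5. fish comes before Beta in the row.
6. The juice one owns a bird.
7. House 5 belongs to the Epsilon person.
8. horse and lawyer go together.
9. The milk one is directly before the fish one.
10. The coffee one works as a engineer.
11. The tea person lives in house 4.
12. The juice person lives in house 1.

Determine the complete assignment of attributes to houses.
Solution:

House | Profession | Pet | Drink | Team
---------------------------------------
  1   | artist | bird | juice | Alpha
  2   | doctor | dog | milk | Gamma
  3   | engineer | fish | coffee | Delta
  4   | lawyer | horse | tea | Beta
  5   | teacher | cat | water | Epsilon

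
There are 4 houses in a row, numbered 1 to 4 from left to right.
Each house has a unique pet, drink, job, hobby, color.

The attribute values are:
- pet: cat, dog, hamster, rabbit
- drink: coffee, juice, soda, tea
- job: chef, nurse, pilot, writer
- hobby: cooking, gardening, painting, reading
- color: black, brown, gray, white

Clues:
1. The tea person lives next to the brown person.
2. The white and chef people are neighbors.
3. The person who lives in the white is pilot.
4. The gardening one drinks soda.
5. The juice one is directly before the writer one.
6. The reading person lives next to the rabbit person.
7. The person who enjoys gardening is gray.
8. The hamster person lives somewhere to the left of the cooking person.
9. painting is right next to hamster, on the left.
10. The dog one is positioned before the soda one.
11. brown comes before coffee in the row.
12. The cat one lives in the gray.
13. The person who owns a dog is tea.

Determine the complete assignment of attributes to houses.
Solution:

House | Pet | Drink | Job | Hobby | Color
-----------------------------------------
  1   | dog | tea | pilot | painting | white
  2   | hamster | juice | chef | reading | brown
  3   | rabbit | coffee | writer | cooking | black
  4   | cat | soda | nurse | gardening | gray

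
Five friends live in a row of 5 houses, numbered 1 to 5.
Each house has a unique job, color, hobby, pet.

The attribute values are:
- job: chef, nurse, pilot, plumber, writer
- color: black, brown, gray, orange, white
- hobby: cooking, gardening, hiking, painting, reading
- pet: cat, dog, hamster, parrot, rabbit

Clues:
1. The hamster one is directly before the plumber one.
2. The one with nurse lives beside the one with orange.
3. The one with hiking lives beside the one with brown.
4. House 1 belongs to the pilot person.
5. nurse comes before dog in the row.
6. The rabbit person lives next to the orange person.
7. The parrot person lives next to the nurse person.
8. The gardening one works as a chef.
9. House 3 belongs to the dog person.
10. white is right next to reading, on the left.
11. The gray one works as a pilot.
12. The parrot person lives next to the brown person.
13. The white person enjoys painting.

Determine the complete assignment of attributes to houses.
Solution:

House | Job | Color | Hobby | Pet
---------------------------------
  1   | pilot | gray | hiking | parrot
  2   | nurse | brown | cooking | rabbit
  3   | chef | orange | gardening | dog
  4   | writer | white | painting | hamster
  5   | plumber | black | reading | cat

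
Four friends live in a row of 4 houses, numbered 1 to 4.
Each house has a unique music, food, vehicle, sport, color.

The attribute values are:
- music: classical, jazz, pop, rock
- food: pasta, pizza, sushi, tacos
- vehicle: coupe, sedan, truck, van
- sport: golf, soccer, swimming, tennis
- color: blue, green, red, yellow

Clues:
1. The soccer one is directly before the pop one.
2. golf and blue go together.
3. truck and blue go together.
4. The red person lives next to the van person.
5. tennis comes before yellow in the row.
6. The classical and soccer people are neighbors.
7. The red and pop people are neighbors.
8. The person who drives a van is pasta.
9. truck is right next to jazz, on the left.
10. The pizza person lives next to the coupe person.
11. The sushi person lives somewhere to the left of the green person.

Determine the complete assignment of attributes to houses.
Solution:

House | Music | Food | Vehicle | Sport | Color
----------------------------------------------
  1   | classical | pizza | truck | golf | blue
  2   | jazz | sushi | coupe | soccer | red
  3   | pop | pasta | van | tennis | green
  4   | rock | tacos | sedan | swimming | yellow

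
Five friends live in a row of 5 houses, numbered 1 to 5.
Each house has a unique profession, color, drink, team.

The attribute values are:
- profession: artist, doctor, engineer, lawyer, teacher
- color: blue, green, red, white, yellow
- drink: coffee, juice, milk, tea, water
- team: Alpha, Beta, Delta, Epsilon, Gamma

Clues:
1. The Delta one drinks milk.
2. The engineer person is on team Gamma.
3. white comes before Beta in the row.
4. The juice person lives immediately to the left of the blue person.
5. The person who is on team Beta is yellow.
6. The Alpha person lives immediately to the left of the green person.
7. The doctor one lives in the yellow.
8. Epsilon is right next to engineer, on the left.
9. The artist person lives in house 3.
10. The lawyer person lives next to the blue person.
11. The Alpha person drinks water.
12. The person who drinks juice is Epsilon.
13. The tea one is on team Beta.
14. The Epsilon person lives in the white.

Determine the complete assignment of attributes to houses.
Solution:

House | Profession | Color | Drink | Team
-----------------------------------------
  1   | lawyer | white | juice | Epsilon
  2   | engineer | blue | coffee | Gamma
  3   | artist | red | water | Alpha
  4   | teacher | green | milk | Delta
  5   | doctor | yellow | tea | Beta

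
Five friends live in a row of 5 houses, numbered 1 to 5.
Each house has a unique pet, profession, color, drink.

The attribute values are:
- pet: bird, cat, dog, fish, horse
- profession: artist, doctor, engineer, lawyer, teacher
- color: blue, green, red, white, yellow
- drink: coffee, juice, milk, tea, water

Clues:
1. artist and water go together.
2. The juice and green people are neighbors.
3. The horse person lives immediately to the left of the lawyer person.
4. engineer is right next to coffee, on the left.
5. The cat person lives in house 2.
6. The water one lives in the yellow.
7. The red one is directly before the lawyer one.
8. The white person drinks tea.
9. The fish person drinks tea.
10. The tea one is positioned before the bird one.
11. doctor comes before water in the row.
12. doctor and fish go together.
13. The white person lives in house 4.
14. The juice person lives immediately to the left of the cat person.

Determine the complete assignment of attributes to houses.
Solution:

House | Pet | Profession | Color | Drink
----------------------------------------
  1   | horse | engineer | red | juice
  2   | cat | lawyer | green | coffee
  3   | dog | teacher | blue | milk
  4   | fish | doctor | white | tea
  5   | bird | artist | yellow | water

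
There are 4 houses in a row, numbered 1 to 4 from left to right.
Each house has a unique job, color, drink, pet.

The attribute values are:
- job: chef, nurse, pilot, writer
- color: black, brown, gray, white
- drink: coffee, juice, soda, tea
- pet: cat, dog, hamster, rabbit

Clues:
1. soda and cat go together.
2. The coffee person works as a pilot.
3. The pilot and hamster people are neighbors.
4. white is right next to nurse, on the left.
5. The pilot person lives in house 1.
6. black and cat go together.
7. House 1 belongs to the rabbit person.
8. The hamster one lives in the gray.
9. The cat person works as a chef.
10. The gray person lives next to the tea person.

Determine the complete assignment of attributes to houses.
Solution:

House | Job | Color | Drink | Pet
---------------------------------
  1   | pilot | white | coffee | rabbit
  2   | nurse | gray | juice | hamster
  3   | writer | brown | tea | dog
  4   | chef | black | soda | cat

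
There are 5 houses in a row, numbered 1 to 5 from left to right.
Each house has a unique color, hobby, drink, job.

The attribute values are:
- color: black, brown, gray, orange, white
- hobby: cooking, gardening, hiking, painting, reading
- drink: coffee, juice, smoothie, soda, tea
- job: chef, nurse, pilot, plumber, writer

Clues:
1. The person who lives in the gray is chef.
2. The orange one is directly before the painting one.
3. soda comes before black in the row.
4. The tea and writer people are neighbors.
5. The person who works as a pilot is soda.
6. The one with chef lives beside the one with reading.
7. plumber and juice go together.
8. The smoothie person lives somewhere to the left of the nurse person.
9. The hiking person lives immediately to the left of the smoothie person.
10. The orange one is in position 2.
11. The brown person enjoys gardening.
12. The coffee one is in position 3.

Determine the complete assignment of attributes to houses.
Solution:

House | Color | Hobby | Drink | Job
-----------------------------------
  1   | gray | hiking | tea | chef
  2   | orange | reading | smoothie | writer
  3   | white | painting | coffee | nurse
  4   | brown | gardening | soda | pilot
  5   | black | cooking | juice | plumber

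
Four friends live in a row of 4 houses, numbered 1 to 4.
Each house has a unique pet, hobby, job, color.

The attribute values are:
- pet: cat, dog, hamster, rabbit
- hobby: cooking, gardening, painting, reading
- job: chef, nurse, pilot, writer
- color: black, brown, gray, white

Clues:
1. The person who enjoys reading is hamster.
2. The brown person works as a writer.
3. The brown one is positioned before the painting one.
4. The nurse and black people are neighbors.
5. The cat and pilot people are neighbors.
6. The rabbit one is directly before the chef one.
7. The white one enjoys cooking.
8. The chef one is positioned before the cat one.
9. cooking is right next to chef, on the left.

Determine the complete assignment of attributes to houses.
Solution:

House | Pet | Hobby | Job | Color
---------------------------------
  1   | rabbit | cooking | nurse | white
  2   | hamster | reading | chef | black
  3   | cat | gardening | writer | brown
  4   | dog | painting | pilot | gray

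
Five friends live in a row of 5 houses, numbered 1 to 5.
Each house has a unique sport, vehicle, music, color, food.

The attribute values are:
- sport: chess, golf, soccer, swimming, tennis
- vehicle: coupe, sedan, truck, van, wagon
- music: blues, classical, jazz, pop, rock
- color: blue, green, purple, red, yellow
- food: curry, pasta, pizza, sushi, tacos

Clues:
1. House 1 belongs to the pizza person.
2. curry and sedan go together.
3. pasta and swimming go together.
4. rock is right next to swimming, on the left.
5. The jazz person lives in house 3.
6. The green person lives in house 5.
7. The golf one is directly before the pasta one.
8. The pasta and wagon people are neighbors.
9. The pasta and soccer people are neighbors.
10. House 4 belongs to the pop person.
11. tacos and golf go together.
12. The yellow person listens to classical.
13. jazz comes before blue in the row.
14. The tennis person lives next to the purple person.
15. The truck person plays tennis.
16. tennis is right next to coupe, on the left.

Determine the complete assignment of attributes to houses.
Solution:

House | Sport | Vehicle | Music | Color | Food
----------------------------------------------
  1   | tennis | truck | classical | yellow | pizza
  2   | golf | coupe | rock | purple | tacos
  3   | swimming | van | jazz | red | pasta
  4   | soccer | wagon | pop | blue | sushi
  5   | chess | sedan | blues | green | curry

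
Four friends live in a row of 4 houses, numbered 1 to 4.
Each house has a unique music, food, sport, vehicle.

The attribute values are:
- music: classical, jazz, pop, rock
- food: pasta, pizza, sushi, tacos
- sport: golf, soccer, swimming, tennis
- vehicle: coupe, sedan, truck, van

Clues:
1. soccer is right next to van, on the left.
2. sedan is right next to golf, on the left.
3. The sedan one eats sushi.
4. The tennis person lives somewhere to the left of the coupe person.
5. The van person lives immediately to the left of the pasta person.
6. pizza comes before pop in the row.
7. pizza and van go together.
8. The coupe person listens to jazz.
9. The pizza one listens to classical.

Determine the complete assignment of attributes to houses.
Solution:

House | Music | Food | Sport | Vehicle
--------------------------------------
  1   | rock | sushi | soccer | sedan
  2   | classical | pizza | golf | van
  3   | pop | pasta | tennis | truck
  4   | jazz | tacos | swimming | coupe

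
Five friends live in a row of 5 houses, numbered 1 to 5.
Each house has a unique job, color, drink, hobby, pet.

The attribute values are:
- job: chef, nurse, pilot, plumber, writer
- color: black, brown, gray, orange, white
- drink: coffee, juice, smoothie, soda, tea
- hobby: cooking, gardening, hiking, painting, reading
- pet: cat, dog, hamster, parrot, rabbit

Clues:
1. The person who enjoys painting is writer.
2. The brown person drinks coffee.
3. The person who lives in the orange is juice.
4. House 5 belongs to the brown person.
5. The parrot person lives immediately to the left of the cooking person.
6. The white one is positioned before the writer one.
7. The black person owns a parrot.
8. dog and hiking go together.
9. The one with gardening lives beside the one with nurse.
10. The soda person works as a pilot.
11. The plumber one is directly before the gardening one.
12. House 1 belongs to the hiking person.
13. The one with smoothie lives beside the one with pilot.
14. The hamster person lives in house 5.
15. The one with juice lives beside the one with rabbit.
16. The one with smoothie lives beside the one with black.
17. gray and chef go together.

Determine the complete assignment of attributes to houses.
Solution:

House | Job | Color | Drink | Hobby | Pet
-----------------------------------------
  1   | plumber | white | smoothie | hiking | dog
  2   | pilot | black | soda | gardening | parrot
  3   | nurse | orange | juice | cooking | cat
  4   | chef | gray | tea | reading | rabbit
  5   | writer | brown | coffee | painting | hamster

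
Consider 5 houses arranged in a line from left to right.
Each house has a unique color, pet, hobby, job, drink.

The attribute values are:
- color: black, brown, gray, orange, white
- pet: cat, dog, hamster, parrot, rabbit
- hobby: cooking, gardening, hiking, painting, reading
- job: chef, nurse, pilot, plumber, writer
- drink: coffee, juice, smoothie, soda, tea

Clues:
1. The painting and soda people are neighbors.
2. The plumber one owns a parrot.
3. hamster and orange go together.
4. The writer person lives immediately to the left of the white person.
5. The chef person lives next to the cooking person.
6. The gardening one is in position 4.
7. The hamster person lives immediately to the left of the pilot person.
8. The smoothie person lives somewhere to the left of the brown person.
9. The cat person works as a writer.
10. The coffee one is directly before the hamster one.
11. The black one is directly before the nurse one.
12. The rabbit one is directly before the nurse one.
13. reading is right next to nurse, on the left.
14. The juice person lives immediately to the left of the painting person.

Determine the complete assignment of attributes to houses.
Solution:

House | Color | Pet | Hobby | Job | Drink
-----------------------------------------
  1   | black | rabbit | reading | chef | coffee
  2   | orange | hamster | cooking | nurse | juice
  3   | gray | dog | painting | pilot | smoothie
  4   | brown | cat | gardening | writer | soda
  5   | white | parrot | hiking | plumber | tea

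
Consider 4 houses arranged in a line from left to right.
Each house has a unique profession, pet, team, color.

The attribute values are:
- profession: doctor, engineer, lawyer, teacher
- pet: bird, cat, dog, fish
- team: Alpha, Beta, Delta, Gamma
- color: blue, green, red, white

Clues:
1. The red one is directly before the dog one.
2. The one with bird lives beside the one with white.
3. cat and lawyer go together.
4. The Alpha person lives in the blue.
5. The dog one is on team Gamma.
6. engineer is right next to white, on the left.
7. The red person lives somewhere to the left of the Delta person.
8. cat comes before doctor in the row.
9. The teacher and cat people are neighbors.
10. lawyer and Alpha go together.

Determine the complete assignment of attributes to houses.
Solution:

House | Profession | Pet | Team | Color
---------------------------------------
  1   | engineer | bird | Beta | red
  2   | teacher | dog | Gamma | white
  3   | lawyer | cat | Alpha | blue
  4   | doctor | fish | Delta | green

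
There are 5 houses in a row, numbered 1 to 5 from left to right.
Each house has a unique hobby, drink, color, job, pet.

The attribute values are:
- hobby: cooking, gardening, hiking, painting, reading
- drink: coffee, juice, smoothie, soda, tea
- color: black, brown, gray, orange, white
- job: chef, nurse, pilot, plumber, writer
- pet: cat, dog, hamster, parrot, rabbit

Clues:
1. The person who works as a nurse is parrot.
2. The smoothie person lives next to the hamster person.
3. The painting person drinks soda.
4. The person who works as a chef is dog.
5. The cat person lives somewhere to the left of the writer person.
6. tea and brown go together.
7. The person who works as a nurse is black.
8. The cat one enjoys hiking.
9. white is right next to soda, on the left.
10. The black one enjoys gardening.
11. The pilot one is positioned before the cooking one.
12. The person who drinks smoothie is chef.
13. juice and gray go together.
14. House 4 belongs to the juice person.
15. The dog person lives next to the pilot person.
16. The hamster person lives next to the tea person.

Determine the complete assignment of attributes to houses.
Solution:

House | Hobby | Drink | Color | Job | Pet
-----------------------------------------
  1   | reading | smoothie | white | chef | dog
  2   | painting | soda | orange | pilot | hamster
  3   | hiking | tea | brown | plumber | cat
  4   | cooking | juice | gray | writer | rabbit
  5   | gardening | coffee | black | nurse | parrot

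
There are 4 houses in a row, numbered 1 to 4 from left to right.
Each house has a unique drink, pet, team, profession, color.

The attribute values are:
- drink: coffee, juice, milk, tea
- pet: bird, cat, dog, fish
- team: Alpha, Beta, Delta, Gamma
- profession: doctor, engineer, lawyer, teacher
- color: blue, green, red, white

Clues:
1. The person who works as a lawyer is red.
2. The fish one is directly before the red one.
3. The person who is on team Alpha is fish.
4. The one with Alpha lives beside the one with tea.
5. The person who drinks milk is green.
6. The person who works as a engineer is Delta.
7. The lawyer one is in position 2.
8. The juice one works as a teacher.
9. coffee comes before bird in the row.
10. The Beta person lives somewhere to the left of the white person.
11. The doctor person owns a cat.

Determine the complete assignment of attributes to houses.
Solution:

House | Drink | Pet | Team | Profession | Color
-----------------------------------------------
  1   | juice | fish | Alpha | teacher | blue
  2   | tea | dog | Beta | lawyer | red
  3   | coffee | cat | Gamma | doctor | white
  4   | milk | bird | Delta | engineer | green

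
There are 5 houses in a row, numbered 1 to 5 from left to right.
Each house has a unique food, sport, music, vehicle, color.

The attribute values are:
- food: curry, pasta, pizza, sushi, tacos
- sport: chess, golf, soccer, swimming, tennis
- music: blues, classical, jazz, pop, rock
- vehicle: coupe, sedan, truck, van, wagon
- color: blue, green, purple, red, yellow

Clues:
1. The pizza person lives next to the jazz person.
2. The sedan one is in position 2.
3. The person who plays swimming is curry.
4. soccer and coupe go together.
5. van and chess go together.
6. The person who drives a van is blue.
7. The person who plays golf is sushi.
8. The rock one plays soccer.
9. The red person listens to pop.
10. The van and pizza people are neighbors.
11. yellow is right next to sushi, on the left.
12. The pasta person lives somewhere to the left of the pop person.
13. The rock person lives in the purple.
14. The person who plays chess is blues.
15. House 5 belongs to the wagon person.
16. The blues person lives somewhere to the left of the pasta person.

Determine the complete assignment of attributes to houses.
Solution:

House | Food | Sport | Music | Vehicle | Color
----------------------------------------------
  1   | tacos | chess | blues | van | blue
  2   | pizza | tennis | classical | sedan | yellow
  3   | sushi | golf | jazz | truck | green
  4   | pasta | soccer | rock | coupe | purple
  5   | curry | swimming | pop | wagon | red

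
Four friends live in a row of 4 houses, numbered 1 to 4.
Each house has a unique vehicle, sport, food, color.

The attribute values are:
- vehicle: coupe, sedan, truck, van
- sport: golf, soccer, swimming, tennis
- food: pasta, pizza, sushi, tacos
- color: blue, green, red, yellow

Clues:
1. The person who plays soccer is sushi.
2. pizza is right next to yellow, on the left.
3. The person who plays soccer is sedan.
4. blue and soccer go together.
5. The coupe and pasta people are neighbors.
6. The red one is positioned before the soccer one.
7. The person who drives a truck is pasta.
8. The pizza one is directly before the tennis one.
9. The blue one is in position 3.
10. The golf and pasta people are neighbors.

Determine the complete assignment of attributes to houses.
Solution:

House | Vehicle | Sport | Food | Color
--------------------------------------
  1   | coupe | golf | pizza | red
  2   | truck | tennis | pasta | yellow
  3   | sedan | soccer | sushi | blue
  4   | van | swimming | tacos | green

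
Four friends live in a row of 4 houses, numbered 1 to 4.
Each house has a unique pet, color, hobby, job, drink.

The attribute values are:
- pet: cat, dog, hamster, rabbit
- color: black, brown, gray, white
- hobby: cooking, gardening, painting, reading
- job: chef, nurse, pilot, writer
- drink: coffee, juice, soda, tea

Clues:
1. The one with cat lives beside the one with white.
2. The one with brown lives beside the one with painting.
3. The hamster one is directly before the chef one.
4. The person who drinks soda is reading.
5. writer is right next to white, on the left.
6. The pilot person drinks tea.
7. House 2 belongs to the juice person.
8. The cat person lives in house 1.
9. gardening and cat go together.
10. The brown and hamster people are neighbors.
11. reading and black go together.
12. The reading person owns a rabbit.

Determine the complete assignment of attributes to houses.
Solution:

House | Pet | Color | Hobby | Job | Drink
-----------------------------------------
  1   | cat | brown | gardening | writer | coffee
  2   | hamster | white | painting | nurse | juice
  3   | rabbit | black | reading | chef | soda
  4   | dog | gray | cooking | pilot | tea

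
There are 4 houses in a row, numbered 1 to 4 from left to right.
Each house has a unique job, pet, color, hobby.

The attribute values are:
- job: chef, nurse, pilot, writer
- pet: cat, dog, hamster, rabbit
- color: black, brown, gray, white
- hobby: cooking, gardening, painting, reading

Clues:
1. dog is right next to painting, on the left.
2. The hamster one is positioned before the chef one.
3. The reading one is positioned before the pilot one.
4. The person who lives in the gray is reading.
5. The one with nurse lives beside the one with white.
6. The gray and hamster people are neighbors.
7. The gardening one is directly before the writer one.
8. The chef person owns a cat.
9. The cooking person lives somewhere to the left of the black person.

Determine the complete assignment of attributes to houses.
Solution:

House | Job | Pet | Color | Hobby
---------------------------------
  1   | nurse | rabbit | gray | reading
  2   | pilot | hamster | white | gardening
  3   | writer | dog | brown | cooking
  4   | chef | cat | black | painting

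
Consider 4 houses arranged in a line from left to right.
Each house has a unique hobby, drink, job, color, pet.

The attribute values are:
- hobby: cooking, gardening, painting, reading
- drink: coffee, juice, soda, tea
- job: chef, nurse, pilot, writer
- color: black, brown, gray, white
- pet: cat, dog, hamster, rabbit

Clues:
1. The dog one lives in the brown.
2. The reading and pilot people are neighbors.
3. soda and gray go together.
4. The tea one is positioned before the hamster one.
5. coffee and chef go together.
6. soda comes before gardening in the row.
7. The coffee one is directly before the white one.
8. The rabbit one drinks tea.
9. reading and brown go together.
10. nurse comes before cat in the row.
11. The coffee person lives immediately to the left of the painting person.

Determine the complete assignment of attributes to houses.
Solution:

House | Hobby | Drink | Job | Color | Pet
-----------------------------------------
  1   | reading | coffee | chef | brown | dog
  2   | painting | tea | pilot | white | rabbit
  3   | cooking | soda | nurse | gray | hamster
  4   | gardening | juice | writer | black | cat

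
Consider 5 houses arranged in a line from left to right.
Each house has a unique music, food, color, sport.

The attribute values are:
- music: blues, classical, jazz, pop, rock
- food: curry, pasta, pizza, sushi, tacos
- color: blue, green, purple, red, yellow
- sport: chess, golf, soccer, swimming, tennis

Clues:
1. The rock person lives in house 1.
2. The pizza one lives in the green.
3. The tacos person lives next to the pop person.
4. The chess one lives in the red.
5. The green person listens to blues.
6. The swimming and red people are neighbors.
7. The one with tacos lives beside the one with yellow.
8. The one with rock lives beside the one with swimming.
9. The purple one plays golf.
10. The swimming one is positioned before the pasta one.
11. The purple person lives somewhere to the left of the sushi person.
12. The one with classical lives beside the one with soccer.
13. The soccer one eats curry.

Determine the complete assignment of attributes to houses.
Solution:

House | Music | Food | Color | Sport
------------------------------------
  1   | rock | tacos | purple | golf
  2   | pop | sushi | yellow | swimming
  3   | classical | pasta | red | chess
  4   | jazz | curry | blue | soccer
  5   | blues | pizza | green | tennis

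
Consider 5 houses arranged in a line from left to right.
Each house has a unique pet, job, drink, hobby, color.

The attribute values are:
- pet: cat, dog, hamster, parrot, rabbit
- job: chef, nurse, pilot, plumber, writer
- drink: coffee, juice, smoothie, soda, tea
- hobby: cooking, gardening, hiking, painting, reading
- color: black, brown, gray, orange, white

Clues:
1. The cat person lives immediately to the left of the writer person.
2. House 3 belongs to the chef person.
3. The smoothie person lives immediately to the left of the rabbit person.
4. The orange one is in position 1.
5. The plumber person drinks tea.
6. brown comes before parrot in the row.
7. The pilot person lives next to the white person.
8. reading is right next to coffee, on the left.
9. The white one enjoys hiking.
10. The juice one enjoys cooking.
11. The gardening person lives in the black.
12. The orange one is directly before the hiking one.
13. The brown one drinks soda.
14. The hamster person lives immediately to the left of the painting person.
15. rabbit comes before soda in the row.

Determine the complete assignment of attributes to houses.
Solution:

House | Pet | Job | Drink | Hobby | Color
-----------------------------------------
  1   | cat | pilot | smoothie | reading | orange
  2   | rabbit | writer | coffee | hiking | white
  3   | hamster | chef | juice | cooking | gray
  4   | dog | nurse | soda | painting | brown
  5   | parrot | plumber | tea | gardening | black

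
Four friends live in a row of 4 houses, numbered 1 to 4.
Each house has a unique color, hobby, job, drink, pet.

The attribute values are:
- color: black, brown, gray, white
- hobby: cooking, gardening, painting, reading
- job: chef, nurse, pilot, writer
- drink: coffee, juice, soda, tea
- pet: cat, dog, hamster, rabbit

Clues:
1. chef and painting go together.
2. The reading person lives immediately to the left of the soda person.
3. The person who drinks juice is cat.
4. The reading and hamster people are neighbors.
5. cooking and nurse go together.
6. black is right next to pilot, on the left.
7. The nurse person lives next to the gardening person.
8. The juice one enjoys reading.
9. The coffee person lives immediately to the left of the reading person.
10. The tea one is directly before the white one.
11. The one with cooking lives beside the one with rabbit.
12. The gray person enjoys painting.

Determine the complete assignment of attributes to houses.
Solution:

House | Color | Hobby | Job | Drink | Pet
-----------------------------------------
  1   | black | cooking | nurse | tea | dog
  2   | white | gardening | pilot | coffee | rabbit
  3   | brown | reading | writer | juice | cat
  4   | gray | painting | chef | soda | hamster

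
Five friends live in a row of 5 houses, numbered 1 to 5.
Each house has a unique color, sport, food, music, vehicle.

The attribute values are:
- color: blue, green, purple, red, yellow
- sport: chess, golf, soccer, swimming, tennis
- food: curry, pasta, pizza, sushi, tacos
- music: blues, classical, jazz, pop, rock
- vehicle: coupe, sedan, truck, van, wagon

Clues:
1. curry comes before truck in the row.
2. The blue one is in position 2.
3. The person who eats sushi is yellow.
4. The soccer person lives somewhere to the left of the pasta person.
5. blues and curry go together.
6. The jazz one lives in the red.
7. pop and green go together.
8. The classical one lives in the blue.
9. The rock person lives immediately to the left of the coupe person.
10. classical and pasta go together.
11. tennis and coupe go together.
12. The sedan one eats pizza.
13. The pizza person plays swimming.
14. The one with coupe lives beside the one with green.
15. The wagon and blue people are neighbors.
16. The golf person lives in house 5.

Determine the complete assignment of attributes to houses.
Solution:

House | Color | Sport | Food | Music | Vehicle
----------------------------------------------
  1   | yellow | soccer | sushi | rock | wagon
  2   | blue | tennis | pasta | classical | coupe
  3   | green | swimming | pizza | pop | sedan
  4   | purple | chess | curry | blues | van
  5   | red | golf | tacos | jazz | truck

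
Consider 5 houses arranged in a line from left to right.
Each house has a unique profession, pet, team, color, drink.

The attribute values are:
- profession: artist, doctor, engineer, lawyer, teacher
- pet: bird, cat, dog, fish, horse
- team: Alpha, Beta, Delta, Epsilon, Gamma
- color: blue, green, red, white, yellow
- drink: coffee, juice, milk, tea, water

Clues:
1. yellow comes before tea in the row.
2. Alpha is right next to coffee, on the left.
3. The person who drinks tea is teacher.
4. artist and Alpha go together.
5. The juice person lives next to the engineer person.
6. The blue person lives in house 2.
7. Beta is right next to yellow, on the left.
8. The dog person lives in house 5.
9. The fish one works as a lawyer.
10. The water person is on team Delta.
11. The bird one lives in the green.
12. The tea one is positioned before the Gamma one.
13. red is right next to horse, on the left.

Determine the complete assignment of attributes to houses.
Solution:

House | Profession | Pet | Team | Color | Drink
-----------------------------------------------
  1   | artist | cat | Alpha | red | juice
  2   | engineer | horse | Beta | blue | coffee
  3   | lawyer | fish | Delta | yellow | water
  4   | teacher | bird | Epsilon | green | tea
  5   | doctor | dog | Gamma | white | milk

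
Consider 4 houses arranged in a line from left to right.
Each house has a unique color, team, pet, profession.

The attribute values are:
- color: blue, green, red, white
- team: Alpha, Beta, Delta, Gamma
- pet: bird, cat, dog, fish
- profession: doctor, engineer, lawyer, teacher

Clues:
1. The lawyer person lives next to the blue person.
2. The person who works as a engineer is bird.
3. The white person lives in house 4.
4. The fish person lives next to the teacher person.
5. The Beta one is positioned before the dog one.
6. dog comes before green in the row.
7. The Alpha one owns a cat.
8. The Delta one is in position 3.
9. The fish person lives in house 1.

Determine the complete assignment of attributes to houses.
Solution:

House | Color | Team | Pet | Profession
---------------------------------------
  1   | red | Beta | fish | lawyer
  2   | blue | Gamma | dog | teacher
  3   | green | Delta | bird | engineer
  4   | white | Alpha | cat | doctor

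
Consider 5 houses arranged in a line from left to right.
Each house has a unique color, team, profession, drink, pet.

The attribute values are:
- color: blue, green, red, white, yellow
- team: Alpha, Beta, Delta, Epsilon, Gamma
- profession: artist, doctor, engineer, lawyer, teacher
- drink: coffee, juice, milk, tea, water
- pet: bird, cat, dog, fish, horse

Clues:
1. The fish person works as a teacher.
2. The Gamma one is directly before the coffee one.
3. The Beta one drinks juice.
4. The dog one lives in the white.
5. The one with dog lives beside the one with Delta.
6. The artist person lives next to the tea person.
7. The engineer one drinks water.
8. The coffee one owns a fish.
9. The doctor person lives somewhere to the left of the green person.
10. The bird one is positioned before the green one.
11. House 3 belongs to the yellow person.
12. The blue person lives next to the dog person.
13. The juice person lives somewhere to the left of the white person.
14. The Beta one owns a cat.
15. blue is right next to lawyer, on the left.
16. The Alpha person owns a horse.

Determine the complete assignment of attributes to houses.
Solution:

House | Color | Team | Profession | Drink | Pet
-----------------------------------------------
  1   | blue | Beta | artist | juice | cat
  2   | white | Gamma | lawyer | tea | dog
  3   | yellow | Delta | teacher | coffee | fish
  4   | red | Epsilon | doctor | milk | bird
  5   | green | Alpha | engineer | water | horse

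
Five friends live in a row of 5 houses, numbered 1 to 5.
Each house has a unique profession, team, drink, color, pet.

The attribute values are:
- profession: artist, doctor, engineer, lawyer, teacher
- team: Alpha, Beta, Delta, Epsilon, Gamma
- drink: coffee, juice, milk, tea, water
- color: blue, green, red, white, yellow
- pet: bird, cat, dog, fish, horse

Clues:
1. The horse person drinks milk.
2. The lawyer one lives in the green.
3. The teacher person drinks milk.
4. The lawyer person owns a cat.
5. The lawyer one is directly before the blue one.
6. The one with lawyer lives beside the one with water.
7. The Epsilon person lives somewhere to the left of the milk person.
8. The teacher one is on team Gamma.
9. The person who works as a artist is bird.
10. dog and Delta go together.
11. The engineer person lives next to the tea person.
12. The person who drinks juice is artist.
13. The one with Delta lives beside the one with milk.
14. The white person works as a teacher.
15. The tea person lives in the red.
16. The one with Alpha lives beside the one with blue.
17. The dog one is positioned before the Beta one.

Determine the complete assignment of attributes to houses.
Solution:

House | Profession | Team | Drink | Color | Pet
-----------------------------------------------
  1   | lawyer | Alpha | coffee | green | cat
  2   | engineer | Epsilon | water | blue | fish
  3   | doctor | Delta | tea | red | dog
  4   | teacher | Gamma | milk | white | horse
  5   | artist | Beta | juice | yellow | bird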